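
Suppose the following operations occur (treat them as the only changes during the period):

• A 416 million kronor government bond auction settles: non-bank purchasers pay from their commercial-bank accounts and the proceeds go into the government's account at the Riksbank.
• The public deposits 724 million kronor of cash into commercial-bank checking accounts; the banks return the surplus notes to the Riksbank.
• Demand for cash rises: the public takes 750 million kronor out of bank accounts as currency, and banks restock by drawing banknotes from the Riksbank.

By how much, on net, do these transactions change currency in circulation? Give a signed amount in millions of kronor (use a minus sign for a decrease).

+26 million

Government account inflow 416 million kronor: no currency enters or leaves circulation → 0.
Currency deposit 724 million kronor: notes return to the central bank → −724M.
Currency withdrawal 750 million kronor: notes leave the central bank → +750M.
Net: 0 − 724 + 750 = +26 million.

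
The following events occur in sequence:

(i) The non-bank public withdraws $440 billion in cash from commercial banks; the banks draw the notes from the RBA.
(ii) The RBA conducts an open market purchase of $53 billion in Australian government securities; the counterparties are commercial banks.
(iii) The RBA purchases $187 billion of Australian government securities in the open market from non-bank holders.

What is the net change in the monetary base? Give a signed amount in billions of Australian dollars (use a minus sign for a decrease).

+$240 billion

RBA balance sheet:
  Assets:      Securities +$240B
  Liabilities: Bank reserves −$200B, Currency in circulation +$440B
Commercial banking system:
  Assets:      Reserves at CB −$200B, Securities −$53B
  Liabilities: Checkable deposits −$253B
Monetary base = currency + reserves: +$440B + (−$200B) = +$240 billion.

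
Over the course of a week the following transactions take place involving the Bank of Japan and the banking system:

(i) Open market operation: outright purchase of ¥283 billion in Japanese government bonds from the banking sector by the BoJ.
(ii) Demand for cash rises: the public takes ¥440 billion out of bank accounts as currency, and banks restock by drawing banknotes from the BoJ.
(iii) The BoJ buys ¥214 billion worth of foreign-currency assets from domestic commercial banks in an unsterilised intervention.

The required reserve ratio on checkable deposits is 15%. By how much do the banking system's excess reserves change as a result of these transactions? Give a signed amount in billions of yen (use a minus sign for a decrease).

OMO purchase (from banks) ¥283 billion: reserves +¥283B, deposits 0.
Currency withdrawal ¥440 billion: reserves −¥440B, deposits −¥440B.
FX purchase ¥214 billion: reserves +¥214B, deposits 0.
Totals: Δreserves = +¥57B, Δdeposits = −¥440B.
Δrequired reserves = 15% × −¥440B = −¥66B.
Δexcess reserves = Δreserves − Δrequired = +¥57B − (−¥66B) = +¥123 billion.

+¥123 billion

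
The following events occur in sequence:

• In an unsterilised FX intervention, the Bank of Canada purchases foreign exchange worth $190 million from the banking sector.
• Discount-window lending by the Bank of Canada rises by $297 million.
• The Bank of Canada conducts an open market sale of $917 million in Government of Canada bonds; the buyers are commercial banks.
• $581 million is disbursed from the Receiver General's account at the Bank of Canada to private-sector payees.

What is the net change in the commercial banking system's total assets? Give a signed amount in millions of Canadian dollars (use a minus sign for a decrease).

+$878 million

Bank of Canada balance sheet:
  Assets:      Securities −$917M, Loans to banks +$297M, Foreign assets +$190M
  Liabilities: Bank reserves +$151M, Government deposits −$581M
Commercial banking system:
  Assets:      Reserves at CB +$151M, Securities +$917M, Foreign assets −$190M
  Liabilities: Checkable deposits +$581M, Borrowings from CB +$297M
Change in total bank assets = +$878 million.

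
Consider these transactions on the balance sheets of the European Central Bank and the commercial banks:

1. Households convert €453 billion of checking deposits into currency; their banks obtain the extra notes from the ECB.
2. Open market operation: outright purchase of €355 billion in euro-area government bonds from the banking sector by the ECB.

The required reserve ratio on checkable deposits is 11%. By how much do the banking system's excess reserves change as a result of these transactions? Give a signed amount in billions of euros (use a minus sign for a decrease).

Currency withdrawal €453 billion: reserves −€453B, deposits −€453B.
OMO purchase (from banks) €355 billion: reserves +€355B, deposits 0.
Totals: Δreserves = −€98B, Δdeposits = −€453B.
Δrequired reserves = 11% × −€453B = −€49.83B.
Δexcess reserves = Δreserves − Δrequired = −€98B − (−€49.83B) = -€48.17 billion.

-€48.17 billion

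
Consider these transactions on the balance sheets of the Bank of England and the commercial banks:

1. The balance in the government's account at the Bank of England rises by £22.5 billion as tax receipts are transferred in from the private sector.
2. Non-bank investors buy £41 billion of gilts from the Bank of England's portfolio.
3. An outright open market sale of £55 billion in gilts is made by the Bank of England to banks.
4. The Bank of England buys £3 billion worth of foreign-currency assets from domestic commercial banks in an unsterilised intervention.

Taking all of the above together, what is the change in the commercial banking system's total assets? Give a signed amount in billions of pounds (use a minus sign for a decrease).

Bank of England balance sheet:
  Assets:      Securities −£96B, Foreign assets +£3B
  Liabilities: Bank reserves −£115.5B, Government deposits +£22.5B
Commercial banking system:
  Assets:      Reserves at CB −£115.5B, Securities +£55B, Foreign assets −£3B
  Liabilities: Checkable deposits −£63.5B
Change in total bank assets = -£63.5 billion.

-£63.5 billion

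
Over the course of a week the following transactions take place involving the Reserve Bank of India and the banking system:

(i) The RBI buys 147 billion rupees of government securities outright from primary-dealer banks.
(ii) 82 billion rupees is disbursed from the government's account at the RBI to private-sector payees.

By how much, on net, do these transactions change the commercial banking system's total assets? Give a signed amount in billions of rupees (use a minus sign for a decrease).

+82 billion

RBI balance sheet:
  Assets:      Securities +147B
  Liabilities: Bank reserves +229B, Government deposits −82B
Commercial banking system:
  Assets:      Reserves at CB +229B, Securities −147B
  Liabilities: Checkable deposits +82B
Change in total bank assets = +82 billion.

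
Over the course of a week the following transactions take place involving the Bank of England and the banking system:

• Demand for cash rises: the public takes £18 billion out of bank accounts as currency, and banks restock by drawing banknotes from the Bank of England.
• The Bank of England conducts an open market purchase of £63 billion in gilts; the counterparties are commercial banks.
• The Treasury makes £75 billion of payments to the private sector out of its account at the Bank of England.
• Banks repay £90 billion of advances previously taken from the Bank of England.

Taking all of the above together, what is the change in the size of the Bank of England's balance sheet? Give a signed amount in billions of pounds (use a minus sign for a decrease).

Currency withdrawal £18 billion: only the composition of liabilities changes → 0.
OMO purchase (from banks) £63 billion: a Bank of England asset is acquired → +£63B.
Government spending £75 billion: only the composition of liabilities changes → 0.
Discount-window repayment £90 billion: a Bank of England asset is shed → −£90B.
Net: 0 + 63 + 0 − 90 = -£27 billion.

-£27 billion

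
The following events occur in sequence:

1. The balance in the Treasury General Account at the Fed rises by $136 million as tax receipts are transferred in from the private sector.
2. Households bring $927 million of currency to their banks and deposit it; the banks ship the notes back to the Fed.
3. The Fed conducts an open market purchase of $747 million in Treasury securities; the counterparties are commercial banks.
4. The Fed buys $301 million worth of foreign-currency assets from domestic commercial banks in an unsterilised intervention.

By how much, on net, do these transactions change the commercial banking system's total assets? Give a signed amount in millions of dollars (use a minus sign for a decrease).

+$791 million

Fed balance sheet:
  Assets:      Securities +$747M, Foreign assets +$301M
  Liabilities: Bank reserves +$1839M, Currency in circulation −$927M, Government deposits +$136M
Commercial banking system:
  Assets:      Reserves at CB +$1839M, Securities −$747M, Foreign assets −$301M
  Liabilities: Checkable deposits +$791M
Change in total bank assets = +$791 million.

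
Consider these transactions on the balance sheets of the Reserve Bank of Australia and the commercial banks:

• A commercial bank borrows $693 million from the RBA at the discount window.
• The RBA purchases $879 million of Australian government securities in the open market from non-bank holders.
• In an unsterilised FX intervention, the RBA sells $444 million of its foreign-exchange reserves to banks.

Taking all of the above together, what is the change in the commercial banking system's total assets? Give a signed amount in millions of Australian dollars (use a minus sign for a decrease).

Discount-window loan $693 million: bank balance sheets expand → +$693M.
Asset purchase (from non-banks) $879 million: bank balance sheets expand → +$879M.
FX sale $444 million: just an asset swap on bank balance sheets → 0.
Net: 693 + 879 + 0 = +$1572 million.

+$1572 million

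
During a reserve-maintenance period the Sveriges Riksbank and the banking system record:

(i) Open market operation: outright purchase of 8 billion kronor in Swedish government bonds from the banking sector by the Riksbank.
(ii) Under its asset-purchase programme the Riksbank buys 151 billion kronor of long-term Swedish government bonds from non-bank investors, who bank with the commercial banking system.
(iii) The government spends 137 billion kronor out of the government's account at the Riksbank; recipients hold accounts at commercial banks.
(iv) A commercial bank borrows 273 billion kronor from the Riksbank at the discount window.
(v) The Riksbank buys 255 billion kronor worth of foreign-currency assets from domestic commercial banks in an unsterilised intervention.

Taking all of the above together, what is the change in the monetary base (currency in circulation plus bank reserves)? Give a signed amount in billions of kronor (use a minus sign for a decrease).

+824 billion

Riksbank balance sheet:
  Assets:      Securities +159B, Loans to banks +273B, Foreign assets +255B
  Liabilities: Bank reserves +824B, Government deposits −137B
Monetary base = currency + reserves: 0 + (+824B) = +824 billion.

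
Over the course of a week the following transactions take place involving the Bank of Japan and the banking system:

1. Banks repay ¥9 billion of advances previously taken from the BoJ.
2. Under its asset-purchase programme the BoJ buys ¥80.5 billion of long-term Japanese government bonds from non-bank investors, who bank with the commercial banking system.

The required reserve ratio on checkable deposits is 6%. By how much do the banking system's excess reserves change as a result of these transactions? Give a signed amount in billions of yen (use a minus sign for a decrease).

Discount-window repayment ¥9 billion: reserves −¥9B, deposits 0.
Asset purchase (from non-banks) ¥80.5 billion: reserves +¥80.5B, deposits +¥80.5B.
Totals: Δreserves = +¥71.5B, Δdeposits = +¥80.5B.
Δrequired reserves = 6% × +¥80.5B = +¥4.83B.
Δexcess reserves = Δreserves − Δrequired = +¥71.5B − (+¥4.83B) = +¥66.67 billion.

+¥66.67 billion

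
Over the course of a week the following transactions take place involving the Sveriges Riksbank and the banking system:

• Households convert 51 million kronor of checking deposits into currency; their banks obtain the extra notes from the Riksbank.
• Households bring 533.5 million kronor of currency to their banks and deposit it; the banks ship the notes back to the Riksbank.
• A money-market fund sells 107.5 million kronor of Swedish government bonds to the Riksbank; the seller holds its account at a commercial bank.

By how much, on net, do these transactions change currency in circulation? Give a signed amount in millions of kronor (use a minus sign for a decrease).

-482.5 million

Riksbank balance sheet:
  Assets:      Securities +107.5M
  Liabilities: Bank reserves +590M, Currency in circulation −482.5M
So the change in currency in circulation is -482.5 million.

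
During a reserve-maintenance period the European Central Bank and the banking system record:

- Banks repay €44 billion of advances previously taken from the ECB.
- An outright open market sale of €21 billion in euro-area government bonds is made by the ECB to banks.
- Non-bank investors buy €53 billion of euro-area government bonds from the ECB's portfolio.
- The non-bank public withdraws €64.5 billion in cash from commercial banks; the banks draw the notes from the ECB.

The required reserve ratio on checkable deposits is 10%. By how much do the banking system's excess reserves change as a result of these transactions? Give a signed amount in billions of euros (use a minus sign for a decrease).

-€170.75 billion

Discount-window repayment €44 billion: reserves −€44B, deposits 0.
OMO sale (to banks) €21 billion: reserves −€21B, deposits 0.
Asset sale (to non-banks) €53 billion: reserves −€53B, deposits −€53B.
Currency withdrawal €64.5 billion: reserves −€64.5B, deposits −€64.5B.
Totals: Δreserves = −€182.5B, Δdeposits = −€117.5B.
Δrequired reserves = 10% × −€117.5B = −€11.75B.
Δexcess reserves = Δreserves − Δrequired = −€182.5B − (−€11.75B) = -€170.75 billion.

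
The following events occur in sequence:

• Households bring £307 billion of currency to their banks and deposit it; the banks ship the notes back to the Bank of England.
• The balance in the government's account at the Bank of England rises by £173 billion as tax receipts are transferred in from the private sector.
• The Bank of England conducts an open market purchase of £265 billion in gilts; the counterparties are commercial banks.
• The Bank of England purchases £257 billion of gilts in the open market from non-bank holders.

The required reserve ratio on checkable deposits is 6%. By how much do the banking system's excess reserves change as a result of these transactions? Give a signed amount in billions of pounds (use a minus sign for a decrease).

+£632.54 billion

Currency deposit £307 billion: reserves +£307B, deposits +£307B.
Government account inflow £173 billion: reserves −£173B, deposits −£173B.
OMO purchase (from banks) £265 billion: reserves +£265B, deposits 0.
Asset purchase (from non-banks) £257 billion: reserves +£257B, deposits +£257B.
Totals: Δreserves = +£656B, Δdeposits = +£391B.
Δrequired reserves = 6% × +£391B = +£23.46B.
Δexcess reserves = Δreserves − Δrequired = +£656B − (+£23.46B) = +£632.54 billion.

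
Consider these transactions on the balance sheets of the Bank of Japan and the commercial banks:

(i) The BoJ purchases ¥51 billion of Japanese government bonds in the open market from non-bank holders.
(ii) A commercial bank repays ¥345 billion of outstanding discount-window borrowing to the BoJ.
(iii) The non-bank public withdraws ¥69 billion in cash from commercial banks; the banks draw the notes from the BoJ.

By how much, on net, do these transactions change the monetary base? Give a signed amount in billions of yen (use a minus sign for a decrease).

Asset purchase (from non-banks) ¥51 billion: BoJ balance sheet expands → +¥51B.
Discount-window repayment ¥345 billion: BoJ balance sheet contracts → −¥345B.
Currency withdrawal ¥69 billion: just a shift between currency and reserves — both are base money → 0.
Net: 51 − 345 + 0 = -¥294 billion.

-¥294 billion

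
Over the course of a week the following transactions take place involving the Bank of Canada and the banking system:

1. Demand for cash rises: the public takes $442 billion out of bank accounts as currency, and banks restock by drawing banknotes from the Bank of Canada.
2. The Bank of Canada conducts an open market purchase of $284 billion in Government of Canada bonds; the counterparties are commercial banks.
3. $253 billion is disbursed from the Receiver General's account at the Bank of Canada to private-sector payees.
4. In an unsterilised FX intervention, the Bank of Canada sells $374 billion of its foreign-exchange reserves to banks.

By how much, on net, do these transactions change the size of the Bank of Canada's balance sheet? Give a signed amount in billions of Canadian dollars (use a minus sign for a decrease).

-$90 billion

Currency withdrawal $442 billion: only the composition of liabilities changes → 0.
OMO purchase (from banks) $284 billion: a Bank of Canada asset is acquired → +$284B.
Government spending $253 billion: only the composition of liabilities changes → 0.
FX sale $374 billion: a Bank of Canada asset is shed → −$374B.
Net: 0 + 284 + 0 − 374 = -$90 billion.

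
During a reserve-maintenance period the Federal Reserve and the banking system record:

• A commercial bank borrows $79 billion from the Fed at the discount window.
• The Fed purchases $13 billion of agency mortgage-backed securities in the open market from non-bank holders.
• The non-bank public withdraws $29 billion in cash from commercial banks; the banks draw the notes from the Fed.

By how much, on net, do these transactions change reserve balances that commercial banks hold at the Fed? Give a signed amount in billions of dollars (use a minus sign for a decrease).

Discount-window loan $79 billion: the loan is credited to the bank's reserve account → +$79B.
Asset purchase (from non-banks) $13 billion: the Fed pays by crediting reserve accounts → +$13B.
Currency withdrawal $29 billion: banks swap reserves for currency → −$29B.
Net: 79 + 13 − 29 = +$63 billion.

+$63 billion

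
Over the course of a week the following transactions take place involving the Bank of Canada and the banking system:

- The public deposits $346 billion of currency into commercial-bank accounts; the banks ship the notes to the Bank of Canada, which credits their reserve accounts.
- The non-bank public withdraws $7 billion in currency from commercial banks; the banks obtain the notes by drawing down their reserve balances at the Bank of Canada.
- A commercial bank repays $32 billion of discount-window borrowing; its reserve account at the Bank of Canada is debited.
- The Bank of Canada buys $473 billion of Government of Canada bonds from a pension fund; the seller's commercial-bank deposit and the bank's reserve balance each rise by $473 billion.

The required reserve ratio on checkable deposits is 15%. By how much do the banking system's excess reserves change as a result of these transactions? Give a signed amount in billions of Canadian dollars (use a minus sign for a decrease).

Currency deposit $346 billion: reserves +$346B, deposits +$346B.
Currency withdrawal $7 billion: reserves −$7B, deposits −$7B.
Discount-window repayment $32 billion: reserves −$32B, deposits 0.
Asset purchase (from non-banks) $473 billion: reserves +$473B, deposits +$473B.
Totals: Δreserves = +$780B, Δdeposits = +$812B.
Δrequired reserves = 15% × +$812B = +$121.8B.
Δexcess reserves = Δreserves − Δrequired = +$780B − (+$121.8B) = +$658.2 billion.

+$658.2 billion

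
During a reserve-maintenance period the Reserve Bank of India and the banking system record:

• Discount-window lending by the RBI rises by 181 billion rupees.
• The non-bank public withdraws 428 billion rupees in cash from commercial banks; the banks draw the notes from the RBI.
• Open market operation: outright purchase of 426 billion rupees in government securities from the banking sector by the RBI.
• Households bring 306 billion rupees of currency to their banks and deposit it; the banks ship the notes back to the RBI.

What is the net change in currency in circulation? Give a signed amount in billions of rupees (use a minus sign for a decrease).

Discount-window loan 181 billion rupees: no currency enters or leaves circulation → 0.
Currency withdrawal 428 billion rupees: notes leave the central bank → +428B.
OMO purchase (from banks) 426 billion rupees: no currency enters or leaves circulation → 0.
Currency deposit 306 billion rupees: notes return to the central bank → −306B.
Net: 0 + 428 + 0 − 306 = +122 billion.

+122 billion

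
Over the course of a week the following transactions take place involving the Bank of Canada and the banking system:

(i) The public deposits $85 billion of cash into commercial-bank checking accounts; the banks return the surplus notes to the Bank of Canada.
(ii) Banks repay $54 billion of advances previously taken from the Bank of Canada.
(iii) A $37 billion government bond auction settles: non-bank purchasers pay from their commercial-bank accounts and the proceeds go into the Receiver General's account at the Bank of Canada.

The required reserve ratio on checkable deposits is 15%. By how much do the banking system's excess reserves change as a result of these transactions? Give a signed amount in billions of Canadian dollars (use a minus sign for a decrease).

Currency deposit $85 billion: reserves +$85B, deposits +$85B.
Discount-window repayment $54 billion: reserves −$54B, deposits 0.
Government account inflow $37 billion: reserves −$37B, deposits −$37B.
Totals: Δreserves = −$6B, Δdeposits = +$48B.
Δrequired reserves = 15% × +$48B = +$7.2B.
Δexcess reserves = Δreserves − Δrequired = −$6B − (+$7.2B) = -$13.2 billion.

-$13.2 billion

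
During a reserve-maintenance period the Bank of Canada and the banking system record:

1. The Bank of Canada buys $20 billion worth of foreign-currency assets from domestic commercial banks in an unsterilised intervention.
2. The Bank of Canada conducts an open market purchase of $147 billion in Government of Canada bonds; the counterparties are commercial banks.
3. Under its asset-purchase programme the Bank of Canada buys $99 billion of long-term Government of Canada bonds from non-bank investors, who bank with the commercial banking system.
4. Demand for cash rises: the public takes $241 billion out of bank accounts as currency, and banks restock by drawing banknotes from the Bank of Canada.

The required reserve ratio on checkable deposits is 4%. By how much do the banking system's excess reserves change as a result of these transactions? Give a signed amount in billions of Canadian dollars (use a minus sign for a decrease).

+$30.68 billion

FX purchase $20 billion: reserves +$20B, deposits 0.
OMO purchase (from banks) $147 billion: reserves +$147B, deposits 0.
Asset purchase (from non-banks) $99 billion: reserves +$99B, deposits +$99B.
Currency withdrawal $241 billion: reserves −$241B, deposits −$241B.
Totals: Δreserves = +$25B, Δdeposits = −$142B.
Δrequired reserves = 4% × −$142B = −$5.68B.
Δexcess reserves = Δreserves − Δrequired = +$25B − (−$5.68B) = +$30.68 billion.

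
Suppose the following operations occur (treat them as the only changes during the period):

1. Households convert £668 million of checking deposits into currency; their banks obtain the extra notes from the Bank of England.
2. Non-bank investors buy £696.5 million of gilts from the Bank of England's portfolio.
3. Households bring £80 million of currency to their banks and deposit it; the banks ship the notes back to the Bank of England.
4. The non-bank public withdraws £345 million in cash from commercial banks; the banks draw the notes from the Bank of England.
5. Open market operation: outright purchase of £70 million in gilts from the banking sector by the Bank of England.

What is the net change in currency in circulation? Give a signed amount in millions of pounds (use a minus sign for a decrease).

+£933 million

Bank of England balance sheet:
  Assets:      Securities −£626.5M
  Liabilities: Bank reserves −£1559.5M, Currency in circulation +£933M
Commercial banking system:
  Assets:      Reserves at CB −£1559.5M, Securities −£70M
  Liabilities: Checkable deposits −£1629.5M
So the change in currency in circulation is +£933 million.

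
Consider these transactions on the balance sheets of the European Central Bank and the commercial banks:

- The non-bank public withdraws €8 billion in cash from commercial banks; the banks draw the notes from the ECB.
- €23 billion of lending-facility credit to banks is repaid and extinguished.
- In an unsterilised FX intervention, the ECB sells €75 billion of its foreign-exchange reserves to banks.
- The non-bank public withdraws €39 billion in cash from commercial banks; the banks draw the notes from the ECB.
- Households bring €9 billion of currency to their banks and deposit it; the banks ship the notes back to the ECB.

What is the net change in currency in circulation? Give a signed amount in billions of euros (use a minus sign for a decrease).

ECB balance sheet:
  Assets:      Loans to banks −€23B, Foreign assets −€75B
  Liabilities: Bank reserves −€136B, Currency in circulation +€38B
Commercial banking system:
  Assets:      Reserves at CB −€136B, Foreign assets +€75B
  Liabilities: Checkable deposits −€38B, Borrowings from CB −€23B
So the change in currency in circulation is +€38 billion.

+€38 billion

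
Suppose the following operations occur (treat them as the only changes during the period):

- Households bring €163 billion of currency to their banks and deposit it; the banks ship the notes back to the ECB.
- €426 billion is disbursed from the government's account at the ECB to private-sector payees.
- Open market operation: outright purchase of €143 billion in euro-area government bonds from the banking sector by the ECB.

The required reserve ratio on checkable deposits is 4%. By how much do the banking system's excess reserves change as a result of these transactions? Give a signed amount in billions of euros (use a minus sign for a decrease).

+€708.44 billion

Currency deposit €163 billion: reserves +€163B, deposits +€163B.
Government spending €426 billion: reserves +€426B, deposits +€426B.
OMO purchase (from banks) €143 billion: reserves +€143B, deposits 0.
Totals: Δreserves = +€732B, Δdeposits = +€589B.
Δrequired reserves = 4% × +€589B = +€23.56B.
Δexcess reserves = Δreserves − Δrequired = +€732B − (+€23.56B) = +€708.44 billion.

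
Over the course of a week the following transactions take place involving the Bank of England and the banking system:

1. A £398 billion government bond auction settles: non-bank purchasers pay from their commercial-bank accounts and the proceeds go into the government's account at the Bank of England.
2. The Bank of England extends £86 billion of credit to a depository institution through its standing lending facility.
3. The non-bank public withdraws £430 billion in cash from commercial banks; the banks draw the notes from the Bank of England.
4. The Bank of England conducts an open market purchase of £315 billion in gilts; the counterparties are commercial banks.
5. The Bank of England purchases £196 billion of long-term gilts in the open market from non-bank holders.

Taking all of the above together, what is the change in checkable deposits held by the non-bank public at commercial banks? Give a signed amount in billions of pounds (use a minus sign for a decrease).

Government account inflow £398 billion: non-bank counterparties' bank balances fall → −£398B.
Discount-window loan £86 billion: the counterparty is a bank, so public deposits are unchanged → 0.
Currency withdrawal £430 billion: non-bank counterparties' bank balances fall → −£430B.
OMO purchase (from banks) £315 billion: the counterparty is a bank, so public deposits are unchanged → 0.
Asset purchase (from non-banks) £196 billion: non-bank counterparties' bank balances rise → +£196B.
Net: −398 + 0 − 430 + 0 + 196 = -£632 billion.

-£632 billion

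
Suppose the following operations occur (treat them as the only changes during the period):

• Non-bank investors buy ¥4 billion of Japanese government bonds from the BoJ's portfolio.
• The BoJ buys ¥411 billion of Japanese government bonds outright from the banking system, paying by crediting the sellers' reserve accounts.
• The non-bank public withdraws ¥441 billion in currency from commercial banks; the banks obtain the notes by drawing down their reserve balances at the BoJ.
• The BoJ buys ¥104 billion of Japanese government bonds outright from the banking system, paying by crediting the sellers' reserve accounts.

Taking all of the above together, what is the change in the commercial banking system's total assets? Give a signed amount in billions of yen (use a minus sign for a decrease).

Asset sale (to non-banks) ¥4 billion: bank balance sheets shrink → −¥4B.
OMO purchase (from banks) ¥411 billion: just an asset swap on bank balance sheets → 0.
Currency withdrawal ¥441 billion: bank balance sheets shrink → −¥441B.
OMO purchase (from banks) ¥104 billion: just an asset swap on bank balance sheets → 0.
Net: −4 + 0 − 441 + 0 = -¥445 billion.

-¥445 billion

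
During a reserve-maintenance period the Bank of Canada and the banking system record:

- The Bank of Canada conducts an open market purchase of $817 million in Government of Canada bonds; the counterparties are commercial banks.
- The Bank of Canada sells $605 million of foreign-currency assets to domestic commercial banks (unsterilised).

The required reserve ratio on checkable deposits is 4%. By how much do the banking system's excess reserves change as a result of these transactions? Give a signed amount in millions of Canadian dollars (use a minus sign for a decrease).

+$212 million

OMO purchase (from banks) $817 million: reserves +$817M, deposits 0.
FX sale $605 million: reserves −$605M, deposits 0.
Totals: Δreserves = +$212M, Δdeposits = 0.
Δrequired reserves = 4% × 0 = 0.
Δexcess reserves = Δreserves − Δrequired = +$212M − (0) = +$212 million.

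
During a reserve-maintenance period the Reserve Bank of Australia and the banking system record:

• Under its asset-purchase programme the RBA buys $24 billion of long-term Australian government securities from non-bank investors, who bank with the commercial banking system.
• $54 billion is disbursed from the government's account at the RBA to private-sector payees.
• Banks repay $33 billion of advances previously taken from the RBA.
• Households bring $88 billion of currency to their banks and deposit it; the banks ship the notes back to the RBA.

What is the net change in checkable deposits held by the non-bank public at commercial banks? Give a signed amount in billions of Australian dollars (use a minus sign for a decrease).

+$166 billion

RBA balance sheet:
  Assets:      Securities +$24B, Loans to banks −$33B
  Liabilities: Bank reserves +$133B, Currency in circulation −$88B, Government deposits −$54B
Commercial banking system:
  Assets:      Reserves at CB +$133B
  Liabilities: Checkable deposits +$166B, Borrowings from CB −$33B
So the change in checkable deposits held by the non-bank public at commercial banks is +$166 billion.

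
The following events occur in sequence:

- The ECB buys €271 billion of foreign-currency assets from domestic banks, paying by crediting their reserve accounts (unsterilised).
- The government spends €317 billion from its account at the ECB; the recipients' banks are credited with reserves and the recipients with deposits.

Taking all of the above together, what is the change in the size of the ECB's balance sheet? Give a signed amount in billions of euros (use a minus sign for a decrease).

ECB balance sheet:
  Assets:      Foreign assets +€271B
  Liabilities: Bank reserves +€588B, Government deposits −€317B
Change in total ECB assets = +€271 billion.

+€271 billion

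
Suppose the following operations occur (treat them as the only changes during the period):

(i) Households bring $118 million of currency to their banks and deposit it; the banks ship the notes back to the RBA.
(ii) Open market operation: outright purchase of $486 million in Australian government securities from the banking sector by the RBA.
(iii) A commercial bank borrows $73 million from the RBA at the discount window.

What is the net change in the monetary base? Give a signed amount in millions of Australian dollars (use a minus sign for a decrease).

RBA balance sheet:
  Assets:      Securities +$486M, Loans to banks +$73M
  Liabilities: Bank reserves +$677M, Currency in circulation −$118M
Monetary base = currency + reserves: −$118M + (+$677M) = +$559 million.

+$559 million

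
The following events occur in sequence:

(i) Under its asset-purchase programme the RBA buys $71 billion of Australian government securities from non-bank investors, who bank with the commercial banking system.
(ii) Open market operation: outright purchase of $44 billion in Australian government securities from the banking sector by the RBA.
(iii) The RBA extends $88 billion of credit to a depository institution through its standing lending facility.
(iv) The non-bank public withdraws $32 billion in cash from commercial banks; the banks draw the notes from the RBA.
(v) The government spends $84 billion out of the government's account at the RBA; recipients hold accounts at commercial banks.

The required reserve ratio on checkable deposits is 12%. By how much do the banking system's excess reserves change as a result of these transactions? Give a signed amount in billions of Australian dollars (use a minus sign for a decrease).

+$240.24 billion

Asset purchase (from non-banks) $71 billion: reserves +$71B, deposits +$71B.
OMO purchase (from banks) $44 billion: reserves +$44B, deposits 0.
Discount-window loan $88 billion: reserves +$88B, deposits 0.
Currency withdrawal $32 billion: reserves −$32B, deposits −$32B.
Government spending $84 billion: reserves +$84B, deposits +$84B.
Totals: Δreserves = +$255B, Δdeposits = +$123B.
Δrequired reserves = 12% × +$123B = +$14.76B.
Δexcess reserves = Δreserves − Δrequired = +$255B − (+$14.76B) = +$240.24 billion.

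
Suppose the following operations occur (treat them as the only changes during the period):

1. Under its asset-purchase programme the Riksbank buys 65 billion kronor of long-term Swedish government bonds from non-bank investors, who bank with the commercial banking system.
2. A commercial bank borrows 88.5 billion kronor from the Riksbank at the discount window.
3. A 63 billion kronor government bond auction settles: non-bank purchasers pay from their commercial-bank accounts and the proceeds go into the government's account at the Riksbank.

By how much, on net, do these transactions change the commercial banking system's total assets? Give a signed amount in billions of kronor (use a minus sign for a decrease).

Asset purchase (from non-banks) 65 billion kronor: bank balance sheets expand → +65B.
Discount-window loan 88.5 billion kronor: bank balance sheets expand → +88.5B.
Government account inflow 63 billion kronor: bank balance sheets shrink → −63B.
Net: 65 + 88.5 − 63 = +90.5 billion.

+90.5 billion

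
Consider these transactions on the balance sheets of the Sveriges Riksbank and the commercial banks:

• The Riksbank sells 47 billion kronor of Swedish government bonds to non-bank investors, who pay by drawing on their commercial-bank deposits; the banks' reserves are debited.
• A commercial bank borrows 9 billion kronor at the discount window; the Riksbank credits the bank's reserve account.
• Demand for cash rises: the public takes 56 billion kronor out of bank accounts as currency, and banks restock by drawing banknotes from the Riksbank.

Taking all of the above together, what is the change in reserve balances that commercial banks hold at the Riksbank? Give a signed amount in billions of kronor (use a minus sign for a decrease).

Asset sale (to non-banks) 47 billion kronor: the non-bank buyers' banks settle from reserves → −47B.
Discount-window loan 9 billion kronor: the loan is credited to the bank's reserve account → +9B.
Currency withdrawal 56 billion kronor: banks swap reserves for currency → −56B.
Net: −47 + 9 − 56 = -94 billion.

-94 billion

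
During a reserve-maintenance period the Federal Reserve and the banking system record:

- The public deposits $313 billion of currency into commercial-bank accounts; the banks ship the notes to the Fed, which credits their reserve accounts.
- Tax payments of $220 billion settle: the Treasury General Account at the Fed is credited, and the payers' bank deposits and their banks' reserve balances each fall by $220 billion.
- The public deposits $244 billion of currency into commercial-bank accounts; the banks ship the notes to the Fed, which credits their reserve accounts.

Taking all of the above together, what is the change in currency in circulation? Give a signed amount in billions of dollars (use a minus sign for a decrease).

Currency deposit $313 billion: notes return to the central bank → −$313B.
Government account inflow $220 billion: no currency enters or leaves circulation → 0.
Currency deposit $244 billion: notes return to the central bank → −$244B.
Net: −313 + 0 − 244 = -$557 billion.

-$557 billion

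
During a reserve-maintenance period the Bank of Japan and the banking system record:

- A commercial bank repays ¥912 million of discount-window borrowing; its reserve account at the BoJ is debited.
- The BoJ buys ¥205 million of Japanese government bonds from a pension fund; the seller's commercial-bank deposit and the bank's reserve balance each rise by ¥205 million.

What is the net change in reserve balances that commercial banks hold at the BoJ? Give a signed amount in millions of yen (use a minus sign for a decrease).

Discount-window repayment ¥912 million: repayment is debited from reserves → −¥912M.
Asset purchase (from non-banks) ¥205 million: the BoJ pays by crediting reserve accounts → +¥205M.
Net: −912 + 205 = -¥707 million.

-¥707 million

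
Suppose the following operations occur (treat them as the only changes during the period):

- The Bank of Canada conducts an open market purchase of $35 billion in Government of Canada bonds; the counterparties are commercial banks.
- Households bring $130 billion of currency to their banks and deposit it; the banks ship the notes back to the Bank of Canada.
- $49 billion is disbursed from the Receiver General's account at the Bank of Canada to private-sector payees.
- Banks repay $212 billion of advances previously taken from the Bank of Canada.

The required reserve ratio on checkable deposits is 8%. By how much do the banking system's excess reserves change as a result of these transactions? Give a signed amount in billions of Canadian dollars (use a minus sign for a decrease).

OMO purchase (from banks) $35 billion: reserves +$35B, deposits 0.
Currency deposit $130 billion: reserves +$130B, deposits +$130B.
Government spending $49 billion: reserves +$49B, deposits +$49B.
Discount-window repayment $212 billion: reserves −$212B, deposits 0.
Totals: Δreserves = +$2B, Δdeposits = +$179B.
Δrequired reserves = 8% × +$179B = +$14.32B.
Δexcess reserves = Δreserves − Δrequired = +$2B − (+$14.32B) = -$12.32 billion.

-$12.32 billion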